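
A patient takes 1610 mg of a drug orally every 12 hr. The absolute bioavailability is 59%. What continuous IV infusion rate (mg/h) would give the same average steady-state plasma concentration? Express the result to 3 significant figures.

79.2 mg/h

Equivalent systemic input: infusion rate = F·D/τ.
Rate = 0.59 × 1610 / 12 = 79.16 mg/h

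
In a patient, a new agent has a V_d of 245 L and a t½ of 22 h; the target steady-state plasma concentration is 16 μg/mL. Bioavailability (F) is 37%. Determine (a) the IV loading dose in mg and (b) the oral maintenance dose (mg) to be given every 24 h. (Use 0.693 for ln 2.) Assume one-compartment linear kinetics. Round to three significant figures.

LD = Vd × C = 245.0 × 16 = 3920 mg
CL = 0.693 × Vd / t½ = 0.693 × 245.0 / 22 = 7.718 L/h
D = CL × Css × τ / F = 7.718 × 16 × 24 / 0.37 = 8010 mg

(a) 3920 mg; (b) 8010 mg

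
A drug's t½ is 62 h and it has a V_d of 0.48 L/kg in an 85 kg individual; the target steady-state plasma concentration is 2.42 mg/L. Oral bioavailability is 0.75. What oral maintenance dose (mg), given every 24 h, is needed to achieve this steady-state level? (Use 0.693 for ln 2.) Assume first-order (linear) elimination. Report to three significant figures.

Vd(total) = 85 kg × 0.48 L/kg = 40.80 L
CL = ln 2 · Vd / t½ = 0.693 × 40.80 / 62 = 0.4560 L/h
D = CL × Css × τ / F = 0.4560 × 2.42 × 24 / 0.75 = 35.31 mg

35.3 mg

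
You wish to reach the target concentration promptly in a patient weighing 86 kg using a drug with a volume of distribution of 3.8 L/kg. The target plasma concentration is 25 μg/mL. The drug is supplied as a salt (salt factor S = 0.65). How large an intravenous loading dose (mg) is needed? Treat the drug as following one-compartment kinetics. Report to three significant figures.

12600 mg

Vd(total) = 86 kg × 3.8 L/kg = 326.8 L
The loading dose fills Vd to the target concentration.
LD = Vd × C / S = 326.8 × 25.00 / 0.65 = 12570 mg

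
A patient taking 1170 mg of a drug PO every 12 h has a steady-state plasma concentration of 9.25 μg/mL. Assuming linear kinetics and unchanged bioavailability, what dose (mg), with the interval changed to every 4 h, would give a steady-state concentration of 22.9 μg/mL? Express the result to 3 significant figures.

966 mg

With linear kinetics, Css is proportional to dose rate (D/τ) at fixed clearance.
D₂ = D₁ × (Css,target / Css,current) × (τ₂/τ₁) = 1170 × (22.9/9.25) × (4/12) = 965.5 mg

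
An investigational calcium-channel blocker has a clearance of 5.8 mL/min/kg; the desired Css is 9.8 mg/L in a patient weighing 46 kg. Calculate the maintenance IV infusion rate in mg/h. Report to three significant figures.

157 mg/h

CL = 5.8 mL/min/kg × 46 kg = 266.8 mL/min = 266.8 × 60/1000 = 16.01 L/h
Infusion rate = CL · Css = 16.01 L/h × 9.8 mg/L = 156.9 mg/h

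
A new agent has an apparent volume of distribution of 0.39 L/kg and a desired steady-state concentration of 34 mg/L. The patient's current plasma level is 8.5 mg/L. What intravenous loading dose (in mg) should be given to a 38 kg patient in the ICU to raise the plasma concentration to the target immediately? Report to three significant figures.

378 mg

Total Vd = 0.39 × 38 = 14.82 L
The loading dose fills Vd to the target concentration.
Concentration deficit ΔC = 34 − 8.5 = 25.50 mg/L
LD = Vd × ΔC = 14.82 × 25.50 = 377.9 mg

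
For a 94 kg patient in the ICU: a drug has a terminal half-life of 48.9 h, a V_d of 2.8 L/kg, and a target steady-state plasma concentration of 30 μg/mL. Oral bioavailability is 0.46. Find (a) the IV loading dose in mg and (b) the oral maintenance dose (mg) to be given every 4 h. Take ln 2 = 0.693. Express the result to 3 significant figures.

(a) 7900 mg; (b) 973 mg

Total Vd = 2.8 × 94 = 263.2 L
LD = Vd × C = 263.2 × 30 = 7896 mg
CL = 0.693 × Vd / t½ = 0.693 × 263.2 / 48.9 = 3.730 L/h
D = CL × Css × τ / F = 3.730 × 30 × 4 / 0.46 = 973.0 mg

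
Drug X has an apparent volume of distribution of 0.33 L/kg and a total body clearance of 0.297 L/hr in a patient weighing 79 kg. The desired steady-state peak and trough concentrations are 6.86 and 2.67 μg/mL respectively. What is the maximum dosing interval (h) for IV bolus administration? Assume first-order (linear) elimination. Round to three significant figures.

82.8 h

Vd = 0.33 L/kg × 79 kg = 26.07 L
k = CL / Vd = 0.2970 / 26.07 = 0.01139 h⁻¹
Between IV bolus doses, concentration decays as C = C₀·e^(−kτ), so C_peak/C_trough = e^(kτ).
τ_max = ln(C_peak/C_trough) / k = ln(6.86/2.67) / 0.01139 = 0.9436 / 0.01139 = 82.84 h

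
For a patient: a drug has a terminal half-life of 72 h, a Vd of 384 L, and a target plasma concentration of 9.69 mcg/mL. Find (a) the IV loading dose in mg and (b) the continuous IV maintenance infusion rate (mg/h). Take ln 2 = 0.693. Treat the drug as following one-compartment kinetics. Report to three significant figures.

LD = Vd × C = 384.0 × 9.69 = 3721 mg
CL = 0.693 × Vd / t½ = 0.693 × 384.0 / 72 = 3.696 L/h
Infusion rate = CL × Css = 3.696 × 9.69 = 35.81 mg/h

(a) 3720 mg; (b) 35.8 mg/h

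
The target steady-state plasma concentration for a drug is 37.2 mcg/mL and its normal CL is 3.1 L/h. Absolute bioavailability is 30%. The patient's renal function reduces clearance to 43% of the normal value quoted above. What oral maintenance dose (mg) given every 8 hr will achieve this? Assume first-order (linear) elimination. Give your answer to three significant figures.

1320 mg

Patient clearance = 0.43 × 3.100 = 1.333 L/h
D = CL × Css × τ / F = 1.333 × 37.2 × 8 / 0.3 = 1322 mg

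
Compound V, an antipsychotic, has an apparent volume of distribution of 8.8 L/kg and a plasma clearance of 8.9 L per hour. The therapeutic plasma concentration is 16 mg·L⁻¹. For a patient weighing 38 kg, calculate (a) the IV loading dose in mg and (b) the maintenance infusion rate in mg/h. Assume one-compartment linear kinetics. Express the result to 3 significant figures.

(a) 5350 mg; (b) 142 mg/h

Vd(total) = 38 kg × 8.8 L/kg = 334.4 L
Loading dose = Vd × C = 334.4 × 16 = 5350 mg
Infusion rate = 8.900 L/h × 16 mg/L = 142.4 mg/h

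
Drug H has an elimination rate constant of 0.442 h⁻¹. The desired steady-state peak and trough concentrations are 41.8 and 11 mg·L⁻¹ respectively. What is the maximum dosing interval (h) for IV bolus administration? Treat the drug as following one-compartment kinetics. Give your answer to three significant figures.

3.02 h

Between IV bolus doses, concentration decays as C = C₀·e^(−kτ), so C_peak/C_trough = e^(kτ).
τ_max = ln(C_peak/C_trough) / k = ln(41.8/11) / 0.4420 = 1.335 / 0.4420 = 3.020 h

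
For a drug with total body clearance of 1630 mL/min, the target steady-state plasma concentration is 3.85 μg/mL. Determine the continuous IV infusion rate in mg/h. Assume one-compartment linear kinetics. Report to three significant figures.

CL = 1630 mL/min × 60/1000 = 97.80 L/h
At steady state, infusion rate equals elimination rate: rate in = CL × Css.
R₀ = 97.80 × 3.85 = 376.5 mg/h

377 mg/h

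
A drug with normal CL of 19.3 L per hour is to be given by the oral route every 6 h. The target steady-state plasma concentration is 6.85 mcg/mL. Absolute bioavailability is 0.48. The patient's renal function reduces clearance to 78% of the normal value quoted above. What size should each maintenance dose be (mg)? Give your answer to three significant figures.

1290 mg

Patient clearance = 0.78 × 19.30 = 15.05 L/h
D = CL × Css × τ / F = 15.05 × 6.85 × 6 / 0.48 = 1289 mg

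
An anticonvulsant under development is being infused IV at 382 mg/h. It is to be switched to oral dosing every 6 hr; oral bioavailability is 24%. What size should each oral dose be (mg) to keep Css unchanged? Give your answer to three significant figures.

9550 mg

To maintain the same Css, the systemic dosing rate must be unchanged: F·D/τ = infusion rate.
D = rate × τ / F = 382 × 6 / 0.24 = 9550 mg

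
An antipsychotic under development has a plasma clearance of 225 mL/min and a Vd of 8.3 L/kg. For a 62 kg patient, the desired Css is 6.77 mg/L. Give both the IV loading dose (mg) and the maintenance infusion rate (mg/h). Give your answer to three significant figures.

(a) 3480 mg; (b) 91.4 mg/h

Vd(total) = 62 kg × 8.3 L/kg = 514.6 L
Loading dose = Vd × C = 514.6 × 6.77 = 3484 mg
Convert clearance: 225 mL/min × 60 min/h ÷ 1000 mL/L = 13.50 L/h
Infusion rate = 13.50 L/h × 6.77 mg/L = 91.40 mg/h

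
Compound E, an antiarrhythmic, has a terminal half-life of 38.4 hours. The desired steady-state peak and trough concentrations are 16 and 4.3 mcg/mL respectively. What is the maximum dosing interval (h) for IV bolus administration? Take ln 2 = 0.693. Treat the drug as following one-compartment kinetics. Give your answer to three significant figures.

k = 0.693 / t½ = 0.693 / 38.4 = 0.01805 h⁻¹
Between IV bolus doses, concentration decays as C = C₀·e^(−kτ), so C_peak/C_trough = e^(kτ).
τ_max = ln(C_peak/C_trough) / k = ln(16/4.3) / 0.01805 = 1.314 / 0.01805 = 72.80 h

72.8 h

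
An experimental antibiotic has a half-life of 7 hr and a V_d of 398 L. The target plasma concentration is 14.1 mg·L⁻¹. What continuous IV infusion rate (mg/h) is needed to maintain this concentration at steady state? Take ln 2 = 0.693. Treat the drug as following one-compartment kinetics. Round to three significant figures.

k = 0.693/7 = 0.09900 h⁻¹, so CL = k·Vd = 0.09900 × 398.0 = 39.40 L/h
Infusion rate = CL × Css = 39.40 × 14.1 = 555.5 mg/h

556 mg/h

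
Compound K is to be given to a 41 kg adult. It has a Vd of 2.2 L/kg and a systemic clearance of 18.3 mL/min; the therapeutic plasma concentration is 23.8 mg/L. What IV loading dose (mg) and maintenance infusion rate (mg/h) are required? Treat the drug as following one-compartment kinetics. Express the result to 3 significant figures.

Vd(total) = 41 kg × 2.2 L/kg = 90.20 L
Loading dose = Vd × C = 90.20 × 23.8 = 2147 mg
CL = 18.3 mL/min = 18.3 × 0.06 = 1.098 L/h
Infusion rate = 1.098 L/h × 23.8 mg/L = 26.13 mg/h

(a) 2150 mg; (b) 26.1 mg/h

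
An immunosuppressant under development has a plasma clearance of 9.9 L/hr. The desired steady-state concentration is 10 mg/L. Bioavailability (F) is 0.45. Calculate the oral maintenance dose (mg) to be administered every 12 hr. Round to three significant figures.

D = CL × Css × τ / F = 9.900 × 10 × 12 / 0.45 = 2640 mg

2640 mg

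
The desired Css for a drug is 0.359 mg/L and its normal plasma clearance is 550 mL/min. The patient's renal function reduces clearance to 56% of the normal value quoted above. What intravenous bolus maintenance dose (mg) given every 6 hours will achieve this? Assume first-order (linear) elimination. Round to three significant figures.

CL = 550 mL/min = 550 × 0.06 = 33.00 L/h
Patient clearance = 0.56 × 33.00 = 18.48 L/h
D = CL × Css × τ = 18.48 × 0.359 × 6 = 39.81 mg

39.8 mg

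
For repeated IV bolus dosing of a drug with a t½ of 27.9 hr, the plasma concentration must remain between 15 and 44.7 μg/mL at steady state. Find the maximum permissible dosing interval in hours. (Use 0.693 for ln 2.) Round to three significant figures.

k = 0.693 / t½ = 0.693 / 27.9 = 0.02484 h⁻¹
Between IV bolus doses, concentration decays as C = C₀·e^(−kτ), so C_peak/C_trough = e^(kτ).
τ_max = ln(C_peak/C_trough) / k = ln(44.7/15) / 0.02484 = 1.092 / 0.02484 = 43.96 h

44.0 h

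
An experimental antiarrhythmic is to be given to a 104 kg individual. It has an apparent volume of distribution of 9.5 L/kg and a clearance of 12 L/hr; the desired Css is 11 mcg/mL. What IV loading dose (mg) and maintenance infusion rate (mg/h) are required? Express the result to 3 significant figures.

(a) 10900 mg; (b) 132 mg/h

Vd = 9.5 L/kg × 104 kg = 988.0 L
Loading dose = Vd × C = 988.0 × 11 = 10870 mg
Maintenance infusion rate = CL × Css = 12.00 × 11 = 132.0 mg/h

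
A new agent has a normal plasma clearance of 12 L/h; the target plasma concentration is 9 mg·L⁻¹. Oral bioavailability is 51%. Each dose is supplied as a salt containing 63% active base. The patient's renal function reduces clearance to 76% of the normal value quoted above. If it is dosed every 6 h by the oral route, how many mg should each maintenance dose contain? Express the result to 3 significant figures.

Patient clearance = 0.76 × 12.00 = 9.120 L/h
D = CL × Css × τ / F / S = 9.120 × 9 × 6 / 0.51 / 0.63 = 1533 mg

1530 mg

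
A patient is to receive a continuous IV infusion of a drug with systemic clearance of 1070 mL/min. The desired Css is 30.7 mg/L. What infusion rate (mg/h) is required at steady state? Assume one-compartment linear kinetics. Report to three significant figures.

1970 mg/h

CL = 1070 mL/min × 60/1000 = 64.20 L/h
Infusion rate = CL · Css = 64.20 L/h × 30.7 mg/L = 1971 mg/h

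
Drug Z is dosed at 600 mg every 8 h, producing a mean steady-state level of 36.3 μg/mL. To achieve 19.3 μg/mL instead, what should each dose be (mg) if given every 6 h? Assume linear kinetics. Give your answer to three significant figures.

239 mg

For first-order elimination, Css ∝ F·D/(CL·τ); F and CL are unchanged, so Css ∝ D/τ.
D₂ = D₁ × (Css,target / Css,current) × (τ₂/τ₁) = 600 × (19.3/36.3) × (6/8) = 239.3 mg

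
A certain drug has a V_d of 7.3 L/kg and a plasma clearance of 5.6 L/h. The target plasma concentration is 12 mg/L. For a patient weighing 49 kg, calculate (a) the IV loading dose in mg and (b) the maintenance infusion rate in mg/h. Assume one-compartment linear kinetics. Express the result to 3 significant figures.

(a) 4290 mg; (b) 67.2 mg/h

Total Vd = 7.3 × 49 = 357.7 L
Loading: fill Vd to C_target → 357.7 L × 12 mg/L = 4292 mg
Maintenance infusion rate = CL × Css = 5.600 × 12 = 67.20 mg/h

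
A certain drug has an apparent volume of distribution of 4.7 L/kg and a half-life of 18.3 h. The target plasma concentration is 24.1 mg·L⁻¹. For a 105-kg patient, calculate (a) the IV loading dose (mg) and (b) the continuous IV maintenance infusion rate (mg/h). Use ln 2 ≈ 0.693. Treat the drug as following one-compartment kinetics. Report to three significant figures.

(a) 11900 mg; (b) 450 mg/h

Vd(total) = 105 kg × 4.7 L/kg = 493.5 L
LD = Vd × C = 493.5 × 24.1 = 11890 mg
CL = 0.693 × Vd / t½ = 0.693 × 493.5 / 18.3 = 18.69 L/h
Infusion rate = CL × Css = 18.69 × 24.1 = 450.4 mg/h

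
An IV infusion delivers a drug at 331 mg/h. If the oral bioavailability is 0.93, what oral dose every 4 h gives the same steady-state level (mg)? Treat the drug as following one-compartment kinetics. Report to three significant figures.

To maintain the same Css, the systemic dosing rate must be unchanged: F·D/τ = infusion rate.
D = rate × τ / F = 331 × 4 / 0.93 = 1424 mg

1420 mg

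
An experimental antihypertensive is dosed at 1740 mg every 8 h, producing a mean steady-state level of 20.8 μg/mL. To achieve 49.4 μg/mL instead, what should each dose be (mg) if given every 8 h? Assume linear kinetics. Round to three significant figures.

With linear kinetics, Css is proportional to dose rate (D/τ) at fixed clearance.
D₂ = D₁ × (Css,target / Css,current) = 1740 × 49.4/20.8 = 4133 mg

4130 mg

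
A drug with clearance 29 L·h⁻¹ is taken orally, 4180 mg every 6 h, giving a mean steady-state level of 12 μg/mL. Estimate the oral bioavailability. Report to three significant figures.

0.500

F·D/τ = CL·Css at steady state → F = CL·Css·τ / D.
F = 29 × 12 × 6 / 4180 = 0.500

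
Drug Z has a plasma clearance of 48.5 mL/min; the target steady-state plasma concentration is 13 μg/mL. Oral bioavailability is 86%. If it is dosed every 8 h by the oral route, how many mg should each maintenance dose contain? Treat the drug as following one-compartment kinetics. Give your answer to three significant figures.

352 mg

CL = 48.5 mL/min × 60/1000 = 2.910 L/h
D = CL × Css × τ / F = 2.910 × 13 × 8 / 0.86 = 351.9 mg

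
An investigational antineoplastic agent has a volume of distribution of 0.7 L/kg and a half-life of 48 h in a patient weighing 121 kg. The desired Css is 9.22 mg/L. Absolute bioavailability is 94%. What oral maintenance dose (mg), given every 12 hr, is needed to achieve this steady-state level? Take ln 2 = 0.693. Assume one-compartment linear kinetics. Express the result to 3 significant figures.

Total Vd = 0.7 × 121 = 84.70 L
k = 0.693/48 = 0.01444 h⁻¹, so CL = k·Vd = 0.01444 × 84.70 = 1.223 L/h
D = CL × Css × τ / F = 1.223 × 9.22 × 12 / 0.94 = 143.9 mg

144 mg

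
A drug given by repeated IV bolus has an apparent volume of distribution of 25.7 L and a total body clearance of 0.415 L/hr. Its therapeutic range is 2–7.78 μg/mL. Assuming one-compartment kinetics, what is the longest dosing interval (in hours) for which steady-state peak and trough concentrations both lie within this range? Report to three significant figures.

84.1 h

k = CL / Vd = 0.4150 / 25.70 = 0.01615 h⁻¹
Between IV bolus doses, concentration decays as C = C₀·e^(−kτ), so C_peak/C_trough = e^(kτ).
τ_max = ln(C_peak/C_trough) / k = ln(7.78/2) / 0.01615 = 1.358 / 0.01615 = 84.09 h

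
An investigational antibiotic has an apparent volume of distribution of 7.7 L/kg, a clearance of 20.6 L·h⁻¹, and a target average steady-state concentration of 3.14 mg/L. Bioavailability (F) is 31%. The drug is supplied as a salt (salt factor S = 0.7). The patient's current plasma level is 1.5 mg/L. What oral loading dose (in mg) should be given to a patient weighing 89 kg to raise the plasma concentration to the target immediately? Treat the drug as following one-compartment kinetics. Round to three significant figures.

Vd = 7.7 L/kg × 89 kg = 685.3 L
Concentration deficit ΔC = 3.14 − 1.5 = 1.640 mg/L
LD = Vd × ΔC / F / S = 685.3 × 1.640 / 0.31 / 0.7 = 5179 mg

5180 mg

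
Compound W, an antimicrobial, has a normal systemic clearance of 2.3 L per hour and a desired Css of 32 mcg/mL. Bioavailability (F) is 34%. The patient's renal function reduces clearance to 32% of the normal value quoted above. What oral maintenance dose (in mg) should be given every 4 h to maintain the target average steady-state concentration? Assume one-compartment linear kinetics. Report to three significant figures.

Patient clearance = 0.32 × 2.300 = 0.7360 L/h
D = CL × Css × τ / F = 0.7360 × 32 × 4 / 0.34 = 277.1 mg

277 mg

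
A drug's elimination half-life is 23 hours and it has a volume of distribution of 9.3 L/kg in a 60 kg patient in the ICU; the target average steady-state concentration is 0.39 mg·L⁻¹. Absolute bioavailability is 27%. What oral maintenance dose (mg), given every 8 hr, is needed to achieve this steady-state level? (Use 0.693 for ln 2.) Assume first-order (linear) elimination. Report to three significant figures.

194 mg

Vd = 9.3 L/kg × 60 kg = 558.0 L
CL = ln 2 · Vd / t½ = 0.693 × 558.0 / 23 = 16.81 L/h
D = CL × Css × τ / F = 16.81 × 0.39 × 8 / 0.27 = 194.2 mg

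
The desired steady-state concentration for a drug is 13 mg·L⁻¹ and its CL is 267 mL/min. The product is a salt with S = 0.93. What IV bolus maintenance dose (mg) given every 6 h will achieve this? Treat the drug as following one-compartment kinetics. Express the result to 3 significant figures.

Convert clearance: 267 mL/min × 60 min/h ÷ 1000 mL/L = 16.02 L/h
D = CL × Css × τ / S = 16.02 × 13 × 6 / 0.93 = 1344 mg

1340 mg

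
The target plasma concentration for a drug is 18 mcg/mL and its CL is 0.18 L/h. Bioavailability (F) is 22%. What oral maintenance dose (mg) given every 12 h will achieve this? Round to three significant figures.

177 mg

At steady state, dose per interval replaces the amount cleared in that interval: F·D/τ = CL·Css.
D = CL × Css × τ / F = 0.1800 × 18 × 12 / 0.22 = 176.7 mg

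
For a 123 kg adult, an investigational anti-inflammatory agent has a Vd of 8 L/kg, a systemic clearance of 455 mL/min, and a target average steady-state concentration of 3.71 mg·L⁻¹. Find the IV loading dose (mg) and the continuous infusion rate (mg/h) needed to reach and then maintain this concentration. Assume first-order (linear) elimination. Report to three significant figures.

(a) 3650 mg; (b) 101 mg/h

Vd = 8 L/kg × 123 kg = 984.0 L
LD = Vd · C_target = 984.0 × 3.71 = 3651 mg
CL = 455 mL/min × 60/1000 = 27.30 L/h
Maintenance: replace elimination → rate = CL × Css = 27.30 × 3.71 = 101.3 mg/h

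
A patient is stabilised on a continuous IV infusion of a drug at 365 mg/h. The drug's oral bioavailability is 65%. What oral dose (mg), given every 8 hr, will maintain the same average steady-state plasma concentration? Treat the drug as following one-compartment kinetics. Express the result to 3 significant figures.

4490 mg

To maintain the same Css, the systemic dosing rate must be unchanged: F·D/τ = infusion rate.
D = rate × τ / F = 365 × 8 / 0.65 = 4492 mg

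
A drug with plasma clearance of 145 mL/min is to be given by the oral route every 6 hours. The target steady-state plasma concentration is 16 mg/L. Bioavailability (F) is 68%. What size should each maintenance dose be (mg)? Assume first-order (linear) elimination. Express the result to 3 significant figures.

Convert clearance: 145 mL/min × 60 min/h ÷ 1000 mL/L = 8.700 L/h
D = CL × Css × τ / F = 8.700 × 16 × 6 / 0.68 = 1228 mg

1230 mg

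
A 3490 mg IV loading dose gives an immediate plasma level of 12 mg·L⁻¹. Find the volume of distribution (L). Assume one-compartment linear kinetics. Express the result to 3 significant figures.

Immediately after an IV bolus, C₀ = Dose / Vd, so Vd = Dose / C₀.
Vd = 3490 / 12 = 290.8 L

291 L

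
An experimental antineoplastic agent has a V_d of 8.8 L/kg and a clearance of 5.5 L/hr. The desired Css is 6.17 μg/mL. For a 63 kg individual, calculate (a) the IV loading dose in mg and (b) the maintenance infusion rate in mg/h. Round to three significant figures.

(a) 3420 mg; (b) 33.9 mg/h

Vd(total) = 63 kg × 8.8 L/kg = 554.4 L
Loading: fill Vd to C_target → 554.4 L × 6.17 mg/L = 3421 mg
Infusion rate = 5.500 L/h × 6.17 mg/L = 33.94 mg/h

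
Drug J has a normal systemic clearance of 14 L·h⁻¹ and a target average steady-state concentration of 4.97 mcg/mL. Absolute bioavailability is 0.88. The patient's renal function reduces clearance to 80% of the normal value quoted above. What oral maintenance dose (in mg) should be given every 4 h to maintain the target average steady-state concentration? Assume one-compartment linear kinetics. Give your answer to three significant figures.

Patient clearance = 0.8 × 14.00 = 11.20 L/h
D = CL × Css × τ / F = 11.20 × 4.97 × 4 / 0.88 = 253.0 mg

253 mg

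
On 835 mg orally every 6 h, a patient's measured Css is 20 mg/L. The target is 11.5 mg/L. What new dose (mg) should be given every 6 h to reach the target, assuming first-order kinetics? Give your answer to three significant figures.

With linear kinetics, Css is proportional to dose rate (D/τ) at fixed clearance.
D₂ = D₁ × (Css,target / Css,current) = 835 × 11.5/20 = 480.1 mg

480 mg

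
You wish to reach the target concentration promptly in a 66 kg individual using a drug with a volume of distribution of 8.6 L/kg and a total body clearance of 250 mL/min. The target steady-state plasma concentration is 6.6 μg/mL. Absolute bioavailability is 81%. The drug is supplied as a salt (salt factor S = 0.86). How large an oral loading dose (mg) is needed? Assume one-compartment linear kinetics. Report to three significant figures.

5380 mg

Total Vd = 8.6 × 66 = 567.6 L
LD = Vd × C / F / S = 567.6 × 6.600 / 0.81 / 0.86 = 5378 mg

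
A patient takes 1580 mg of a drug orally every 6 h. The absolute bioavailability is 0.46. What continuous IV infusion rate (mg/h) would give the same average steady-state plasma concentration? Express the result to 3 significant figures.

121 mg/h

Equivalent systemic input: infusion rate = F·D/τ.
Rate = 0.46 × 1580 / 6 = 121.1 mg/h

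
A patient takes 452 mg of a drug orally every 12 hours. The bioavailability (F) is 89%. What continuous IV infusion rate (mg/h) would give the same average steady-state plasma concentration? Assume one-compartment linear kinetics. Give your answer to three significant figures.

Equivalent systemic input: infusion rate = F·D/τ.
Rate = 0.89 × 452 / 12 = 33.52 mg/h

33.5 mg/h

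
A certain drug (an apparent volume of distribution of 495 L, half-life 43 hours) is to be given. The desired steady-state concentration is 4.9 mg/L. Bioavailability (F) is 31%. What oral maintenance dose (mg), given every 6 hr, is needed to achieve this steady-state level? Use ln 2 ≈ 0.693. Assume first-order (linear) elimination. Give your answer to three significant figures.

757 mg

CL = ln 2 · Vd / t½ = 0.693 × 495.0 / 43 = 7.978 L/h
D = CL × Css × τ / F = 7.978 × 4.9 × 6 / 0.31 = 756.6 mg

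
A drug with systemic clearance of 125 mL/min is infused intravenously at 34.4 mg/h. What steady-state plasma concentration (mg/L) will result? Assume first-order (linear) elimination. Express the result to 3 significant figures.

CL = 125 mL/min = 125 × 0.06 = 7.500 L/h
Css = rate / CL = 34.4 / 7.500 = 4.587 mg/L

4.59 mg/L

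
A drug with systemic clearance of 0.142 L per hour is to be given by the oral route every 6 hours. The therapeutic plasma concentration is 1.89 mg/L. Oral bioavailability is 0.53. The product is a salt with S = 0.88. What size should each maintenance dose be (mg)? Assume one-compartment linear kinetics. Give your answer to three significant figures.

3.45 mg

D = CL × Css × τ / F / S = 0.1420 × 1.89 × 6 / 0.53 / 0.88 = 3.453 mg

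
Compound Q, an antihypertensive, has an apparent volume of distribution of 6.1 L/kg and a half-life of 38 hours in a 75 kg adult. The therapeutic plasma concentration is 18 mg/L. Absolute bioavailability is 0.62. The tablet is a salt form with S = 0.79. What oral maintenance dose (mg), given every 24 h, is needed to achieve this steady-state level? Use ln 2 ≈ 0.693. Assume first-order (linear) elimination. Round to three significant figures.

Total Vd = 6.1 × 75 = 457.5 L
k = 0.693/38 = 0.01824 h⁻¹, so CL = k·Vd = 0.01824 × 457.5 = 8.345 L/h
D = CL × Css × τ / F / S = 8.345 × 18 × 24 / 0.62 / 0.79 = 7360 mg

7360 mg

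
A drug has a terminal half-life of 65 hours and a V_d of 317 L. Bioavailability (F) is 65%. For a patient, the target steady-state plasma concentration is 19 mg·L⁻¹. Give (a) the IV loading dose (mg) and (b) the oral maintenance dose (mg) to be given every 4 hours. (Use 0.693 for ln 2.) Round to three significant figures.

(a) 6020 mg; (b) 395 mg

LD = Vd × C = 317.0 × 19 = 6023 mg
CL = 0.693 × Vd / t½ = 0.693 × 317.0 / 65 = 3.380 L/h
D = CL × Css × τ / F = 3.380 × 19 × 4 / 0.65 = 395.2 mg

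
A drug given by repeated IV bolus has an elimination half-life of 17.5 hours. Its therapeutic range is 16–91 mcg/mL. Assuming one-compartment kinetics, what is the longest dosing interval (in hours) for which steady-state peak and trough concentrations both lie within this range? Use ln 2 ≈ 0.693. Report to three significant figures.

k = 0.693 / t½ = 0.693 / 17.5 = 0.03960 h⁻¹
Between IV bolus doses, concentration decays as C = C₀·e^(−kτ), so C_peak/C_trough = e^(kτ).
τ_max = ln(C_peak/C_trough) / k = ln(91/16) / 0.03960 = 1.738 / 0.03960 = 43.89 h

43.9 h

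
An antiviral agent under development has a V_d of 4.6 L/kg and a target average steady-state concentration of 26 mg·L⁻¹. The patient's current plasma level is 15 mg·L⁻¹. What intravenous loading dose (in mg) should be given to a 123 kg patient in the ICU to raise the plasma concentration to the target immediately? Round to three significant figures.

Total Vd = 4.6 × 123 = 565.8 L
The loading dose fills Vd to the target concentration.
Concentration deficit ΔC = 26 − 15 = 11.00 mg/L
LD = Vd × ΔC = 565.8 × 11.00 = 6224 mg

6220 mg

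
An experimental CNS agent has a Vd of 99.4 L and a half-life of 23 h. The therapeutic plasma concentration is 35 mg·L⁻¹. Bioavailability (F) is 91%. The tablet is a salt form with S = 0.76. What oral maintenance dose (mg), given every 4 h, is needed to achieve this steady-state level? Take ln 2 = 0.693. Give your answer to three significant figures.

CL = ln 2 · Vd / t½ = 0.693 × 99.40 / 23 = 2.995 L/h
D = CL × Css × τ / F / S = 2.995 × 35 × 4 / 0.91 / 0.76 = 606.3 mg

606 mg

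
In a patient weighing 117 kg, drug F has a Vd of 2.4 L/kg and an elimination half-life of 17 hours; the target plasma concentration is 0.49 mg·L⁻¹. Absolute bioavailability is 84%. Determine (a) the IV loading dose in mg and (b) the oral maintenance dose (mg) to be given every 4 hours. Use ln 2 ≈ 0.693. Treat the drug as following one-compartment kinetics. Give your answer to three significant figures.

(a) 138 mg; (b) 26.7 mg

Total Vd = 2.4 × 117 = 280.8 L
LD = Vd × C = 280.8 × 0.49 = 137.6 mg
CL = 0.693 × Vd / t½ = 0.693 × 280.8 / 17 = 11.45 L/h
D = CL × Css × τ / F = 11.45 × 0.49 × 4 / 0.84 = 26.72 mg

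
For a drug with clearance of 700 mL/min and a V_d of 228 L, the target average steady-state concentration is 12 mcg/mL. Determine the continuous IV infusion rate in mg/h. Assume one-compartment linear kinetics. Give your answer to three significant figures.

504 mg/h

CL = 700 mL/min × 60/1000 = 42.00 L/h
Vd does not affect the maintenance rate; only clearance governs steady-state input.
R₀ = 42.00 × 12 = 504.0 mg/h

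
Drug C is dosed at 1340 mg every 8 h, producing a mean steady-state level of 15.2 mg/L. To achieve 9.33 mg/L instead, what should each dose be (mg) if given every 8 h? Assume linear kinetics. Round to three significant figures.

For first-order elimination, Css ∝ F·D/(CL·τ); F and CL are unchanged, so Css ∝ D/τ.
D₂ = D₁ × (Css,target / Css,current) = 1340 × 9.33/15.2 = 822.5 mg

823 mg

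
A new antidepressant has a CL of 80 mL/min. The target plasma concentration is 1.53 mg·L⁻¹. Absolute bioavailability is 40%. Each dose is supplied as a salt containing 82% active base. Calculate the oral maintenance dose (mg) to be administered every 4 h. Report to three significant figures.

89.6 mg

CL = 80 mL/min = 80 × 0.06 = 4.800 L/h
D = CL × Css × τ / F / S = 4.800 × 1.53 × 4 / 0.4 / 0.82 = 89.56 mg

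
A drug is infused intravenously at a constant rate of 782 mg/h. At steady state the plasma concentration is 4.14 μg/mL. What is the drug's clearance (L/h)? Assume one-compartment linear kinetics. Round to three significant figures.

189 L/h

At steady state, infusion rate = CL × Css, so CL = rate / Css.
CL = 782 / 4.14 = 188.9 L/h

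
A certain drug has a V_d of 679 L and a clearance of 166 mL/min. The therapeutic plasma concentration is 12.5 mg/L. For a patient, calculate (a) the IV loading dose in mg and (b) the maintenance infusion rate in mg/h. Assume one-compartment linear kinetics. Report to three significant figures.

LD = Vd · C_target = 679.0 × 12.5 = 8488 mg
Convert clearance: 166 mL/min × 60 min/h ÷ 1000 mL/L = 9.960 L/h
Infusion rate = 9.960 L/h × 12.5 mg/L = 124.5 mg/h

(a) 8490 mg; (b) 125 mg/h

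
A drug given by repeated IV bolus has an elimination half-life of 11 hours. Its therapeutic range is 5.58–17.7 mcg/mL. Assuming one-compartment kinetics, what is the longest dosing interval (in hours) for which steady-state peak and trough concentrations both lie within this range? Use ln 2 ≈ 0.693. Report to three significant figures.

k = 0.693 / t½ = 0.693 / 11 = 0.06300 h⁻¹
Between IV bolus doses, concentration decays as C = C₀·e^(−kτ), so C_peak/C_trough = e^(kτ).
τ_max = ln(C_peak/C_trough) / k = ln(17.7/5.58) / 0.06300 = 1.154 / 0.06300 = 18.32 h

18.3 h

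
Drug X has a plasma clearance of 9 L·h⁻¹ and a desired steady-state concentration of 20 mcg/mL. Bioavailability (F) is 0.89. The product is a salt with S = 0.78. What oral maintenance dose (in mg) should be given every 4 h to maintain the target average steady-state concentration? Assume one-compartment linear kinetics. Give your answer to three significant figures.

1040 mg

D = CL × Css × τ / F / S = 9.000 × 20 × 4 / 0.89 / 0.78 = 1037 mg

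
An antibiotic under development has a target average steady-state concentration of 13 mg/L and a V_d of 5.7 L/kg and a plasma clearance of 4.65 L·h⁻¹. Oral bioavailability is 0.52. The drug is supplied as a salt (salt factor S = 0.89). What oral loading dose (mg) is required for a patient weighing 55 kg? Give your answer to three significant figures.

8810 mg

Vd = 5.7 L/kg × 55 kg = 313.5 L
LD is governed by Vd — clearance does not enter the loading-dose calculation.
LD = Vd × C / F / S = 313.5 × 13.00 / 0.52 / 0.89 = 8806 mg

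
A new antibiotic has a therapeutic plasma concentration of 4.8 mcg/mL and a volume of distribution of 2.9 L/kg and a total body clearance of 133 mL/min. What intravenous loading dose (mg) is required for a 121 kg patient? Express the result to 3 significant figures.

1680 mg

Vd = 2.9 L/kg × 121 kg = 350.9 L
LD = Vd × C = 350.9 × 4.800 = 1684 mg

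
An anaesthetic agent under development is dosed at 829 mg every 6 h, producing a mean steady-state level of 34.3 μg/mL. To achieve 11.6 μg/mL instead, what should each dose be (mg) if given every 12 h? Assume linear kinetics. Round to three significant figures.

With linear kinetics, Css is proportional to dose rate (D/τ) at fixed clearance.
D₂ = D₁ × (Css,target / Css,current) × (τ₂/τ₁) = 829 × (11.6/34.3) × (12/6) = 560.7 mg

561 mg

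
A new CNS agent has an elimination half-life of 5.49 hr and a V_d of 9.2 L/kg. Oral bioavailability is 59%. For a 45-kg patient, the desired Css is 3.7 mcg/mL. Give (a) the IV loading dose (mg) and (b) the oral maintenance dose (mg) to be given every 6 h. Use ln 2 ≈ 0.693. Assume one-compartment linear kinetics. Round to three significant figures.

Vd = 9.2 L/kg × 45 kg = 414.0 L
LD = Vd × C = 414.0 × 3.7 = 1532 mg
CL = 0.693 × Vd / t½ = 0.693 × 414.0 / 5.49 = 52.26 L/h
D = CL × Css × τ / F = 52.26 × 3.7 × 6 / 0.59 = 1966 mg

(a) 1530 mg; (b) 1970 mg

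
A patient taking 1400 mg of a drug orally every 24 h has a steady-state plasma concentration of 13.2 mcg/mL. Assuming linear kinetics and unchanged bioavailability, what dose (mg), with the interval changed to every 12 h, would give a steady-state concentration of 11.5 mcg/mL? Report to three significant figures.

For first-order elimination, Css ∝ F·D/(CL·τ); F and CL are unchanged, so Css ∝ D/τ.
D₂ = D₁ × (Css,target / Css,current) × (τ₂/τ₁) = 1400 × (11.5/13.2) × (12/24) = 609.8 mg

610 mg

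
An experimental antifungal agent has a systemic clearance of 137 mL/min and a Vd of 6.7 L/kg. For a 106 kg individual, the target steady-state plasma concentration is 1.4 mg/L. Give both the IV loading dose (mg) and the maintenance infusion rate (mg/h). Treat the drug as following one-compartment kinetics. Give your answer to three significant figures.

Vd = 6.7 L/kg × 106 kg = 710.2 L
Loading: fill Vd to C_target → 710.2 L × 1.4 mg/L = 994.3 mg
CL = 137 mL/min × 60/1000 = 8.220 L/h
Infusion rate = 8.220 L/h × 1.4 mg/L = 11.51 mg/h

(a) 994 mg; (b) 11.5 mg/h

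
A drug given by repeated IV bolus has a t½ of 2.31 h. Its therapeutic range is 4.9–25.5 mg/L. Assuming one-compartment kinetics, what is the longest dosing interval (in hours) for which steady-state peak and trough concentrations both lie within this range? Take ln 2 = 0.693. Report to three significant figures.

5.50 h

k = 0.693 / t½ = 0.693 / 2.31 = 0.3000 h⁻¹
Between IV bolus doses, concentration decays as C = C₀·e^(−kτ), so C_peak/C_trough = e^(kτ).
τ_max = ln(C_peak/C_trough) / k = ln(25.5/4.9) / 0.3000 = 1.649 / 0.3000 = 5.497 h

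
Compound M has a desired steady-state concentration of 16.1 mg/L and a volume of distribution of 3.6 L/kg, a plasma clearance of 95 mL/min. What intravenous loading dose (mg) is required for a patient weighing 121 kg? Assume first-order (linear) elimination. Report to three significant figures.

7010 mg

Total Vd = 3.6 × 121 = 435.6 L
LD = Vd × C = 435.6 × 16.10 = 7013 mg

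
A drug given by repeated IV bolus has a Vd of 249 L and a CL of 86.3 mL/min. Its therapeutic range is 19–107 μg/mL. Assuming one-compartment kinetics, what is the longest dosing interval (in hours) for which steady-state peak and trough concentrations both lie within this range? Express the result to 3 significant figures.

83.1 h

CL = 86.3 mL/min = 86.3 × 0.06 = 5.178 L/h
k = CL / Vd = 5.178 / 249.0 = 0.02080 h⁻¹
Between IV bolus doses, concentration decays as C = C₀·e^(−kτ), so C_peak/C_trough = e^(kτ).
τ_max = ln(C_peak/C_trough) / k = ln(107/19) / 0.02080 = 1.728 / 0.02080 = 83.08 h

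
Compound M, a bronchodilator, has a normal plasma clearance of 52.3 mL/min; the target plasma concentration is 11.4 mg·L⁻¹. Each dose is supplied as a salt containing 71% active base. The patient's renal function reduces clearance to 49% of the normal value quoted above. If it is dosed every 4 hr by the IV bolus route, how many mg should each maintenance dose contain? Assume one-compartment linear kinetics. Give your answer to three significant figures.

98.8 mg

Convert clearance: 52.3 mL/min × 60 min/h ÷ 1000 mL/L = 3.138 L/h
Patient clearance = 0.49 × 3.138 = 1.538 L/h
D = CL × Css × τ / S = 1.538 × 11.4 × 4 / 0.71 = 98.78 mg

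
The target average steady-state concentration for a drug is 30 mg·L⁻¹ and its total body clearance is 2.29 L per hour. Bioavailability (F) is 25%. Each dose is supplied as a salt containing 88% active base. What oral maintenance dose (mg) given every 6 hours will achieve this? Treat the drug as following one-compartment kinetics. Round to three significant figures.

D = CL × Css × τ / F / S = 2.290 × 30 × 6 / 0.25 / 0.88 = 1874 mg

1870 mg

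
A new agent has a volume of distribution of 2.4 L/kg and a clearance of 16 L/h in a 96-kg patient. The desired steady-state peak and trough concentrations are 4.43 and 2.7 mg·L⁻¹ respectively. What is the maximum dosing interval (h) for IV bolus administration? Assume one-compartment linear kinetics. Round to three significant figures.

Vd(total) = 96 kg × 2.4 L/kg = 230.4 L
k = CL / Vd = 16.00 / 230.4 = 0.06944 h⁻¹
Between IV bolus doses, concentration decays as C = C₀·e^(−kτ), so C_peak/C_trough = e^(kτ).
τ_max = ln(C_peak/C_trough) / k = ln(4.43/2.7) / 0.06944 = 0.4951 / 0.06944 = 7.130 h

7.13 h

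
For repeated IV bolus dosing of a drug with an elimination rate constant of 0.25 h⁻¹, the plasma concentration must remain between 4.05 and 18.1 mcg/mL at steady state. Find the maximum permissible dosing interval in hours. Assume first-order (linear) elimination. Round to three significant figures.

Between IV bolus doses, concentration decays as C = C₀·e^(−kτ), so C_peak/C_trough = e^(kτ).
τ_max = ln(C_peak/C_trough) / k = ln(18.1/4.05) / 0.2500 = 1.497 / 0.2500 = 5.988 h

5.99 h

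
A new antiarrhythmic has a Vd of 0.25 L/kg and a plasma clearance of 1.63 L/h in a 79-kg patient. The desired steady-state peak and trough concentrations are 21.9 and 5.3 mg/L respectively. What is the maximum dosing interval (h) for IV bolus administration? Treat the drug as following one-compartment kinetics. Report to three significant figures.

Vd = 0.25 L/kg × 79 kg = 19.75 L
k = CL / Vd = 1.630 / 19.75 = 0.08253 h⁻¹
Between IV bolus doses, concentration decays as C = C₀·e^(−kτ), so C_peak/C_trough = e^(kτ).
τ_max = ln(C_peak/C_trough) / k = ln(21.9/5.3) / 0.08253 = 1.419 / 0.08253 = 17.19 h

17.2 h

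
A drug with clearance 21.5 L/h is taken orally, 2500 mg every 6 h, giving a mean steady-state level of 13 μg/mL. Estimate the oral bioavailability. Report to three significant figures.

0.671

F·D/τ = CL·Css at steady state → F = CL·Css·τ / D.
F = 21.5 × 13 × 6 / 2500 = 0.671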